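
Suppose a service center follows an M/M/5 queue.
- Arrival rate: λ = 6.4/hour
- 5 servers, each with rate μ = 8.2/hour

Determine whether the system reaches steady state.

Stability requires ρ = λ/(cμ) < 1
ρ = 6.4/(5 × 8.2) = 6.4/41.00 = 0.1561
Since 0.1561 < 1, the system is STABLE.
The servers are busy 15.61% of the time.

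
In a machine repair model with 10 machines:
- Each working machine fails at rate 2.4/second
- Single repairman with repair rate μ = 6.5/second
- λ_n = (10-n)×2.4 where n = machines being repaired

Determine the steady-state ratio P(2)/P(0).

P(2)/P(0) = ∏_{i=0}^{2-1} λ_i/μ_{i+1}
= (10-0)×2.4/6.5 × (10-1)×2.4/6.5
= 12.2698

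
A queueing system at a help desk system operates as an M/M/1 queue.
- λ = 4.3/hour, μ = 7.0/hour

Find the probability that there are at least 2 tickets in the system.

ρ = λ/μ = 4.3/7.0 = 0.614286
P(N ≥ n) = ρⁿ
P(N ≥ 2) = 0.614286^2
P(N ≥ 2) = 0.3773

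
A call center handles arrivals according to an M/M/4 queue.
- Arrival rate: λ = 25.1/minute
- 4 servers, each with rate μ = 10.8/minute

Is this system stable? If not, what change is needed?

Stability requires ρ = λ/(cμ) < 1
ρ = 25.1/(4 × 10.8) = 25.1/43.20 = 0.5810
Since 0.5810 < 1, the system is STABLE.
The servers are busy 58.10% of the time.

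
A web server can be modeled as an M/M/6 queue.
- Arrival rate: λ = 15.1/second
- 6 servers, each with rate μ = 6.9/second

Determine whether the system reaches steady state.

Stability requires ρ = λ/(cμ) < 1
ρ = 15.1/(6 × 6.9) = 15.1/41.40 = 0.3647
Since 0.3647 < 1, the system is STABLE.
The servers are busy 36.47% of the time.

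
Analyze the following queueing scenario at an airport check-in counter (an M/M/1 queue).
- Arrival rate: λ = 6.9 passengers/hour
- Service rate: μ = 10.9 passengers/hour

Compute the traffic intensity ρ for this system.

Server utilization: ρ = λ/μ
ρ = 6.9/10.9 = 0.6330
The server is busy 63.30% of the time.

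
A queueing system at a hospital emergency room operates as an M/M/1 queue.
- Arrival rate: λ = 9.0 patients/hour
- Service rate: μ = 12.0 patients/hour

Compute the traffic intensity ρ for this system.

Server utilization: ρ = λ/μ
ρ = 9.0/12.0 = 0.7500
The server is busy 75.00% of the time.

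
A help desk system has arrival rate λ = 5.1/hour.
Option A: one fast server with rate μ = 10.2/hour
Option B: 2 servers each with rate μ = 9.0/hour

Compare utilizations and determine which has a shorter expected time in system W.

Option A: single server μ = 10.2 (M/M/1)
  ρ_A = 5.1/10.2 = 0.5000
  W_A = 1/(μ-λ) = 1/(10.2-5.1) = 1/5.10 = 0.1961

Option B: 2 servers μ = 9.0 (M/M/2)
  ρ_B = λ/(cμ) = 5.1/(2×9.0) = 0.2833
  Offered load a = λ/μ = cρ = 5.1/9.0 = 0.5667
  P₀ = [ Σₙ₌₀^1 aⁿ/n! + a^2/(2!(1-ρ)) ]⁻¹
  Σ = a^0/0! + a^1/1! = 1.0000 + 0.5667 = 1.5667
  a^2/(2!(1-ρ)) = 0.3211/(2 × 0.7167) = 0.2240
  P₀ = 1/(1.5667 + 0.2240) = 0.5584
  Lq = P₀·a^2·ρ / (2!(1-ρ)²) = 0.55844 × 0.32111 × 0.28333 / (2 × 0.51361) = 0.04946
  Wq_B = Lq/λ = 0.04946/5.1 = 0.009698
  W_B = Wq_B + 1/μ = 0.009698 + 0.1111 = 0.1208

Since W_B = 0.1208 < W_A = 0.1961, Option B (multiple servers) has the shorter time in system.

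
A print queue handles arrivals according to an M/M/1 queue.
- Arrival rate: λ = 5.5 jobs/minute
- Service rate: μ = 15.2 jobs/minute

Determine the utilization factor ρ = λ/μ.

Server utilization: ρ = λ/μ
ρ = 5.5/15.2 = 0.3618
The server is busy 36.18% of the time.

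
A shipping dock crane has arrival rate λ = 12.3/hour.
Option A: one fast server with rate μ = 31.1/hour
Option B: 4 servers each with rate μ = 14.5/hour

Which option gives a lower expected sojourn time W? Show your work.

Option A: single server μ = 31.1 (M/M/1)
  ρ_A = 12.3/31.1 = 0.3955
  W_A = 1/(μ-λ) = 1/(31.1-12.3) = 1/18.80 = 0.05319

Option B: 4 servers μ = 14.5 (M/M/4)
  ρ_B = λ/(cμ) = 12.3/(4×14.5) = 0.2121
  Offered load a = λ/μ = cρ = 12.3/14.5 = 0.8483
  P₀ = [ Σₙ₌₀^3 aⁿ/n! + a^4/(4!(1-ρ)) ]⁻¹
  Σ = a^0/0! + a^1/1! + a^2/2! + a^3/3! = 1.0000 + 0.8483 + 0.3598 + 0.1017 = 2.3098
  a^4/(4!(1-ρ)) = 0.5178/(24 × 0.7879) = 0.02738
  P₀ = 1/(2.3098 + 0.02738) = 0.4279
  Lq = P₀·a^4·ρ / (4!(1-ρ)²) = 0.42787 × 0.51778 × 0.21207 / (24 × 0.62084) = 0.003153
  Wq_B = Lq/λ = 0.00315316/12.3 = 0.00025635
  W_B = Wq_B + 1/μ = 0.00025635 + 0.068966 = 0.06922

Since W_A = 0.05319 < W_B = 0.06922, Option A (single fast server) has the shorter time in system.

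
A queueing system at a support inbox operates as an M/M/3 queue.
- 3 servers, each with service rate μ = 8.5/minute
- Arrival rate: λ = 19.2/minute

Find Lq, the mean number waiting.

Traffic intensity: ρ = λ/(cμ) = 19.2/(3×8.5) = 0.7529
Since ρ = 0.7529 < 1, system is stable.
Offered load a = λ/μ = cρ = 19.2/8.5 = 2.2588
P₀ = [ Σₙ₌₀^2 aⁿ/n! + a^3/(3!(1-ρ)) ]⁻¹
Σ = a^0/0! + a^1/1! + a^2/2! = 1.00000 + 2.25882 + 2.55114 = 5.8100
a^3/(3!(1-ρ)) = 11.5252/(6 × 0.24706) = 7.7749
P₀ = 1/(5.8100 + 7.7749) = 0.07361
Lq = P₀·a^3·ρ / (3!(1-ρ)²) = 0.073611 × 11.5252 × 0.75294 / (6 × 0.061038) = 1.7442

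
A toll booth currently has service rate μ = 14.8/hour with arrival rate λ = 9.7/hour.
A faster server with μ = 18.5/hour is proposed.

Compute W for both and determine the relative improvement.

System 1: ρ₁ = 9.7/14.8 = 0.6554, W₁ = 1/(14.8-9.7) = 0.196078
System 2: ρ₂ = 9.7/18.5 = 0.5243, W₂ = 1/(18.5-9.7) = 0.113636
Improvement: (W₁-W₂)/W₁ = (0.196078-0.113636)/0.196078 = 42.05%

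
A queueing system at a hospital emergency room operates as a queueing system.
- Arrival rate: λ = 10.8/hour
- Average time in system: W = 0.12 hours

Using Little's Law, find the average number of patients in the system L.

Little's Law: L = λW
L = 10.8 × 0.12 = 1.2960 patients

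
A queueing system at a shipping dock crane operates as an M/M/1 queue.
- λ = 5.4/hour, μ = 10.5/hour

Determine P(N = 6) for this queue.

ρ = λ/μ = 5.4/10.5 = 0.51429
P(n) = (1-ρ)ρⁿ
P(6) = (1-0.51429) × 0.51429^6
P(6) = 0.48571 × 0.018503
P(6) = 0.008987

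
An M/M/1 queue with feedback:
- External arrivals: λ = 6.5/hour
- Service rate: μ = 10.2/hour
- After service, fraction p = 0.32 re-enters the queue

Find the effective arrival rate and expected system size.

Effective arrival rate: λ_eff = λ/(1-p) = 6.5/(1-0.32) = 6.5/0.68 = 9.558824
ρ = λ_eff/μ = 9.558824/10.2 = 0.9371396
L = ρ/(1-ρ) = 0.9371396/(1-0.9371396) = 14.9083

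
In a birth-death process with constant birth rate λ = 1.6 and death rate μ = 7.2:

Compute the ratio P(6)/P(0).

For constant rates: P(n)/P(0) = (λ/μ)^n
P(6)/P(0) = (1.6/7.2)^6 = 0.2222^6 = 0.0001204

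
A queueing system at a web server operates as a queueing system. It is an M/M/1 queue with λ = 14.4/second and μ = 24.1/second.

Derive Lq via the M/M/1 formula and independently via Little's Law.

Method 1 (direct): Lq = λ²/(μ(μ-λ)) = 207.36/(24.1 × 9.70) = 0.8870

Method 2 (Little's Law):
W = 1/(μ-λ) = 1/9.70 = 0.10309
Wq = W - 1/μ = 0.10309 - 0.041494 = 0.06160
Lq = λWq = 14.4 × 0.06160 = 0.8870 ✔ (matches Method 1)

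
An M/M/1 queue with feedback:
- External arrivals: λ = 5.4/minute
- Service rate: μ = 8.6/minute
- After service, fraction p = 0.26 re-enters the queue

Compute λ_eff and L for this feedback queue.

Effective arrival rate: λ_eff = λ/(1-p) = 5.4/(1-0.26) = 5.4/0.74 = 7.2973
ρ = λ_eff/μ = 7.2973/8.6 = 0.848523
L = ρ/(1-ρ) = 0.848523/(1-0.848523) = 5.6017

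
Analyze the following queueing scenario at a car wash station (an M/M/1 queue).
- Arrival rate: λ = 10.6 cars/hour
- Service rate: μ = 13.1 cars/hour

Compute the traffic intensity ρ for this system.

Server utilization: ρ = λ/μ
ρ = 10.6/13.1 = 0.8092
The server is busy 80.92% of the time.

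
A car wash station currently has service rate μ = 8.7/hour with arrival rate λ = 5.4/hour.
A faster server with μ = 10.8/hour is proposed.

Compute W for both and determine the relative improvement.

System 1: ρ₁ = 5.4/8.7 = 0.6207, W₁ = 1/(8.7-5.4) = 0.30303
System 2: ρ₂ = 5.4/10.8 = 0.5000, W₂ = 1/(10.8-5.4) = 0.18519
Improvement: (W₁-W₂)/W₁ = (0.30303-0.18519)/0.30303 = 38.89%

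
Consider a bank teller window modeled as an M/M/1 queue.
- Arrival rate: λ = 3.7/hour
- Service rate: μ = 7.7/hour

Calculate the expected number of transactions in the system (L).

ρ = λ/μ = 3.7/7.7 = 0.4805
For M/M/1: L = λ/(μ-λ)
L = 3.7/(7.7-3.7) = 3.7/4.00
L = 0.9250 transactions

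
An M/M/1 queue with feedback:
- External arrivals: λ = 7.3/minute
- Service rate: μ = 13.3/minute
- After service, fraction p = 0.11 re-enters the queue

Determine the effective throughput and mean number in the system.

Effective arrival rate: λ_eff = λ/(1-p) = 7.3/(1-0.11) = 7.3/0.89 = 8.2022
ρ = λ_eff/μ = 8.2022/13.3 = 0.61671
L = ρ/(1-ρ) = 0.61671/(1-0.61671) = 1.6090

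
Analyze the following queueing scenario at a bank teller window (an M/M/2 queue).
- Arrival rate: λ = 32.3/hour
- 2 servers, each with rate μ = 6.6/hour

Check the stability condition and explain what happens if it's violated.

Stability requires ρ = λ/(cμ) < 1
ρ = 32.3/(2 × 6.6) = 32.3/13.20 = 2.4470
Since 2.4470 ≥ 1, the system is UNSTABLE.
Need c > λ/μ = 32.3/6.6 = 4.89.
Minimum servers needed: c = 5.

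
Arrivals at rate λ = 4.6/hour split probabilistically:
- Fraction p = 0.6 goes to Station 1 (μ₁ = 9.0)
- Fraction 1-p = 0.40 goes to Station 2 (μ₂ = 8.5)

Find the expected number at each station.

Effective rates: λ₁ = 4.6×0.6 = 2.76, λ₂ = 4.6×0.40 = 1.84
Station 1: ρ₁ = 2.76/9.0 = 0.30667, L₁ = ρ₁/(1-ρ₁) = 0.30667/(1-0.30667) = 0.4423
Station 2: ρ₂ = 1.84/8.5 = 0.2165, L₂ = ρ₂/(1-ρ₂) = 0.2165/(1-0.2165) = 0.2763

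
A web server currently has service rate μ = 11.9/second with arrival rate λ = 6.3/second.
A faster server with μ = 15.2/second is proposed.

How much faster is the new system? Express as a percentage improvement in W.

System 1: ρ₁ = 6.3/11.9 = 0.5294, W₁ = 1/(11.9-6.3) = 0.17857
System 2: ρ₂ = 6.3/15.2 = 0.4145, W₂ = 1/(15.2-6.3) = 0.11236
Improvement: (W₁-W₂)/W₁ = (0.17857-0.11236)/0.17857 = 37.08%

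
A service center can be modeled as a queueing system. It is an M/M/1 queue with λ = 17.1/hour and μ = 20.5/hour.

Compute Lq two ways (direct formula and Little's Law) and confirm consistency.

Method 1 (direct): Lq = λ²/(μ(μ-λ)) = 292.41/(20.5 × 3.40) = 4.1953

Method 2 (Little's Law):
W = 1/(μ-λ) = 1/3.40 = 0.29412
Wq = W - 1/μ = 0.29412 - 0.048780 = 0.24534
Lq = λWq = 17.1 × 0.24534 = 4.1953 ✔ (matches Method 1)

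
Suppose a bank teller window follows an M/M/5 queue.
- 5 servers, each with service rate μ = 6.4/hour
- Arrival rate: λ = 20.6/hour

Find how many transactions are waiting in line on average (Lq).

Traffic intensity: ρ = λ/(cμ) = 20.6/(5×6.4) = 0.6438
Since ρ = 0.6438 < 1, system is stable.
Offered load a = λ/μ = cρ = 20.6/6.4 = 3.2188
P₀ = [ Σₙ₌₀^4 aⁿ/n! + a^5/(5!(1-ρ)) ]⁻¹
Σ = a^0/0! + a^1/1! + a^2/2! + a^3/3! + a^4/4! = 1.00000 + 3.21875 + 5.18018 + 5.55790 + 4.47237 = 19.4292
a^5/(5!(1-ρ)) = 345.4906/(120 × 0.35625) = 8.0817
P₀ = 1/(19.4292 + 8.0817) = 0.03635
Lq = P₀·a^5·ρ / (5!(1-ρ)²) = 0.036349 × 345.4906 × 0.64375 / (120 × 0.12691) = 0.5308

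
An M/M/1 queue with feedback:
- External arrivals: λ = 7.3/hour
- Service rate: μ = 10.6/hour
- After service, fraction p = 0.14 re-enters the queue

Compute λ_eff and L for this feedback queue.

Effective arrival rate: λ_eff = λ/(1-p) = 7.3/(1-0.14) = 7.3/0.86 = 8.4884
ρ = λ_eff/μ = 8.4884/10.6 = 0.80079
L = ρ/(1-ρ) = 0.80079/(1-0.80079) = 4.0198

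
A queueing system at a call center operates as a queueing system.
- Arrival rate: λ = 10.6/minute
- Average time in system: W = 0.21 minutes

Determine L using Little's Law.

Little's Law: L = λW
L = 10.6 × 0.21 = 2.2260 calls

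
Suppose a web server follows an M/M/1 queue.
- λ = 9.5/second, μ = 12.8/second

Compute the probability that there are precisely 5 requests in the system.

ρ = λ/μ = 9.5/12.8 = 0.7422
P(n) = (1-ρ)ρⁿ
P(5) = (1-0.7422) × 0.7422^5
P(5) = 0.2578 × 0.2252
P(5) = 0.05806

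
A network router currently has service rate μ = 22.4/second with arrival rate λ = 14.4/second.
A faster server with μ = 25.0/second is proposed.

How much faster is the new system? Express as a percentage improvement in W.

System 1: ρ₁ = 14.4/22.4 = 0.6429, W₁ = 1/(22.4-14.4) = 0.1250
System 2: ρ₂ = 14.4/25.0 = 0.5760, W₂ = 1/(25.0-14.4) = 0.09434
Improvement: (W₁-W₂)/W₁ = (0.1250-0.09434)/0.1250 = 24.53%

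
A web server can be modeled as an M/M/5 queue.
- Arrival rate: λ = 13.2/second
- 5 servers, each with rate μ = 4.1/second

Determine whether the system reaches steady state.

Stability requires ρ = λ/(cμ) < 1
ρ = 13.2/(5 × 4.1) = 13.2/20.50 = 0.6439
Since 0.6439 < 1, the system is STABLE.
The servers are busy 64.39% of the time.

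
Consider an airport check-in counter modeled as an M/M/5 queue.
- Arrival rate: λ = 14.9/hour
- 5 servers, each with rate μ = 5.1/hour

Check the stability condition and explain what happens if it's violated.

Stability requires ρ = λ/(cμ) < 1
ρ = 14.9/(5 × 5.1) = 14.9/25.50 = 0.5843
Since 0.5843 < 1, the system is STABLE.
The servers are busy 58.43% of the time.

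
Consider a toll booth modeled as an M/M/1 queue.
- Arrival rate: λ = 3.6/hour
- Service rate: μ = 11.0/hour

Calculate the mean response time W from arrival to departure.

First, compute utilization: ρ = λ/μ = 3.6/11.0 = 0.3273
For M/M/1: W = 1/(μ-λ)
W = 1/(11.0-3.6) = 1/7.40
W = 0.1351 hours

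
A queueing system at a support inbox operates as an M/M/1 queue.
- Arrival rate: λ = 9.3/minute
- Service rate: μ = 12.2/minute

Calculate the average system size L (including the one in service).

ρ = λ/μ = 9.3/12.2 = 0.7623
For M/M/1: L = λ/(μ-λ)
L = 9.3/(12.2-9.3) = 9.3/2.90
L = 3.2069 emails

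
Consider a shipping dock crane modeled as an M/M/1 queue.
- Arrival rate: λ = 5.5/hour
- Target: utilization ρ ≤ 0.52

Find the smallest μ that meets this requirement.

ρ = λ/μ, so μ = λ/ρ
μ ≥ 5.5/0.52 = 10.5769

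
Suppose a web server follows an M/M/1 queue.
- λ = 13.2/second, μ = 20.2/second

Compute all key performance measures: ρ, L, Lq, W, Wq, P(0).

Step 1: ρ = λ/μ = 13.2/20.2 = 0.6535
Step 2: L = λ/(μ-λ) = 13.2/7.00 = 1.8857
Step 3: Lq = λ²/(μ(μ-λ)) = 174.24/(20.2×7.00) = 1.2322
Step 4: W = 1/(μ-λ) = 1/7.00 = 0.142857
Step 5: Wq = λ/(μ(μ-λ)) = 13.2/(20.2×7.00) = 0.09335
Step 6: P(0) = 1-ρ = 0.3465
Verify: L = λW = 13.2×0.142857 = 1.8857 ✔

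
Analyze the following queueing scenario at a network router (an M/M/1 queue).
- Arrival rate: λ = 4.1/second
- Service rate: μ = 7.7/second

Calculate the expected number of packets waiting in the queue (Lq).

ρ = λ/μ = 4.1/7.7 = 0.5325
For M/M/1: Lq = λ²/(μ(μ-λ))
Lq = 16.81/(7.7 × 3.60)
Lq = 0.6064 packets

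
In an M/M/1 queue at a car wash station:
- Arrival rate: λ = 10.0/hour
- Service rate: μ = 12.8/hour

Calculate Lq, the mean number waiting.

ρ = λ/μ = 10.0/12.8 = 0.7812
For M/M/1: Lq = λ²/(μ(μ-λ))
Lq = 100.00/(12.8 × 2.80)
Lq = 2.7902 cars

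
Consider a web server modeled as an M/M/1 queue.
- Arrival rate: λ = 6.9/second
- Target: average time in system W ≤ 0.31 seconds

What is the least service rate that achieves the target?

For M/M/1: W = 1/(μ-λ)
Need W ≤ 0.31, so 1/(μ-λ) ≤ 0.31
μ - λ ≥ 1/0.31 = 3.2258
μ ≥ 6.9 + 3.2258 = 10.1258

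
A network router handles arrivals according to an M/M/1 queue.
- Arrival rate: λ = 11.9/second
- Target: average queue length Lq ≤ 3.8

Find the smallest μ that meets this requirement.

For M/M/1: Lq = λ²/(μ(μ-λ))
Need Lq ≤ 3.8, i.e. μ(μ-λ) ≥ λ²/3.8
μ² - 11.9μ - 141.61/3.8 ≥ 0  →  μ² - 11.9μ - 37.2658 ≥ 0
Quadratic formula (positive root): μ = [λ + √(λ² + 4×37.2658)]/2
Discriminant: 141.61 + 4×37.2658 = 290.6732, √290.6732 = 17.0491
μ ≥ (11.9 + 17.0491)/2 = 14.4746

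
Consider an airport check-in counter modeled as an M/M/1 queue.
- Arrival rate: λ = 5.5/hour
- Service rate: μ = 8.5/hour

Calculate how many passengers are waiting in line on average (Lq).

ρ = λ/μ = 5.5/8.5 = 0.6471
For M/M/1: Lq = λ²/(μ(μ-λ))
Lq = 30.25/(8.5 × 3.00)
Lq = 1.1863 passengers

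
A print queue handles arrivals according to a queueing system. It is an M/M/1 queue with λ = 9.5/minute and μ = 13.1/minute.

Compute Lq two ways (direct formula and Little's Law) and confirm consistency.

Method 1 (direct): Lq = λ²/(μ(μ-λ)) = 90.25/(13.1 × 3.60) = 1.9137

Method 2 (Little's Law):
W = 1/(μ-λ) = 1/3.60 = 0.27778
Wq = W - 1/μ = 0.27778 - 0.076336 = 0.20144
Lq = λWq = 9.5 × 0.20144 = 1.9137 ✔ (matches Method 1)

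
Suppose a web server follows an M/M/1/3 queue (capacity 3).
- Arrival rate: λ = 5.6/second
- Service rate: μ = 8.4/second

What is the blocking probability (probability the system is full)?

ρ = λ/μ = 5.6/8.4 = 0.6667
P₀ = (1-ρ)/(1-ρ^(K+1)) = (1-0.6667)/(1-0.6667^4) = 0.3333/0.8024 = 0.4154
P_K = P₀×ρ^K = 0.4154 × 0.6667^3 = 0.4154 × 0.2963 = 0.1231
Blocking probability = 12.31%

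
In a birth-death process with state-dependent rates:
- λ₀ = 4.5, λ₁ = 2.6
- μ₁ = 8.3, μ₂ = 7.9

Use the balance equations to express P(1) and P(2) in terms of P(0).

Balance equations:
State 0: λ₀P₀ = μ₁P₁ → P₁ = (λ₀/μ₁)P₀ = (4.5/8.3)P₀ = 0.5422P₀
State 1: P₂ = (λ₀λ₁)/(μ₁μ₂)P₀ = (4.5×2.6)/(8.3×7.9)P₀ = 0.1784P₀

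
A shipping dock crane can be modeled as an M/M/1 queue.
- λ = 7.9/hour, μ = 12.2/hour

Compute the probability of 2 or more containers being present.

ρ = λ/μ = 7.9/12.2 = 0.6475
P(N ≥ n) = ρⁿ
P(N ≥ 2) = 0.6475^2
P(N ≥ 2) = 0.4193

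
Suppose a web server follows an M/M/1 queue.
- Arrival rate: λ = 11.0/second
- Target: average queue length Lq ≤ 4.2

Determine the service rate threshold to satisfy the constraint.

For M/M/1: Lq = λ²/(μ(μ-λ))
Need Lq ≤ 4.2, i.e. μ(μ-λ) ≥ λ²/4.2
μ² - 11.0μ - 121.00/4.2 ≥ 0  →  μ² - 11.0μ - 28.80952 ≥ 0
Quadratic formula (positive root): μ = [λ + √(λ² + 4×28.80952)]/2
Discriminant: 121.00 + 4×28.80952 = 236.2381, √236.2381 = 15.3700
μ ≥ (11.0 + 15.3700)/2 = 13.1850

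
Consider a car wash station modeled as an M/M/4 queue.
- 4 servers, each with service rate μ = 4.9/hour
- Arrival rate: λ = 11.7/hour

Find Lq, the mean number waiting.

Traffic intensity: ρ = λ/(cμ) = 11.7/(4×4.9) = 0.5969
Since ρ = 0.5969 < 1, system is stable.
Offered load a = λ/μ = cρ = 11.7/4.9 = 2.3878
P₀ = [ Σₙ₌₀^3 aⁿ/n! + a^4/(4!(1-ρ)) ]⁻¹
Σ = a^0/0! + a^1/1! + a^2/2! + a^3/3! = 1.0000 + 2.3878 + 2.8507 + 2.2689 = 8.5074
a^4/(4!(1-ρ)) = 32.5057/(24 × 0.40306) = 3.3603
P₀ = 1/(8.5074 + 3.3603) = 0.08426
Lq = P₀·a^4·ρ / (4!(1-ρ)²) = 0.084263 × 32.5057 × 0.59694 / (24 × 0.16246) = 0.4193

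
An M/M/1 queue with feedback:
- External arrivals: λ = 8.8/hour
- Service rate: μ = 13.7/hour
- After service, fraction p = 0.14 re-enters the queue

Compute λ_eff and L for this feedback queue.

Effective arrival rate: λ_eff = λ/(1-p) = 8.8/(1-0.14) = 8.8/0.86 = 10.2326
ρ = λ_eff/μ = 10.2326/13.7 = 0.7469
L = ρ/(1-ρ) = 0.7469/(1-0.7469) = 2.9510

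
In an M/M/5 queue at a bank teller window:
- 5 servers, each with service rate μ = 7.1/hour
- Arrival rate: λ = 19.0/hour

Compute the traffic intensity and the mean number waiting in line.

Traffic intensity: ρ = λ/(cμ) = 19.0/(5×7.1) = 0.5352
Since ρ = 0.5352 < 1, system is stable.
Offered load a = λ/μ = cρ = 19.0/7.1 = 2.6761
P₀ = [ Σₙ₌₀^4 aⁿ/n! + a^5/(5!(1-ρ)) ]⁻¹
Σ = a^0/0! + a^1/1! + a^2/2! + a^3/3! + a^4/4! = 1.0000 + 2.6761 + 3.5806 + 3.1940 + 2.1368 = 12.5875
a^5/(5!(1-ρ)) = 137.2386/(120 × 0.46479) = 2.4606
P₀ = 1/(12.5875 + 2.4606) = 0.06645
Lq = P₀·a^5·ρ / (5!(1-ρ)²) = 0.06645 × 137.2386 × 0.5352 / (120 × 0.2160) = 0.1883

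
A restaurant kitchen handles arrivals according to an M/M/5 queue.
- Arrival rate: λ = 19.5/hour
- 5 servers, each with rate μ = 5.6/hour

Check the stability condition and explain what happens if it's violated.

Stability requires ρ = λ/(cμ) < 1
ρ = 19.5/(5 × 5.6) = 19.5/28.00 = 0.6964
Since 0.6964 < 1, the system is STABLE.
The servers are busy 69.64% of the time.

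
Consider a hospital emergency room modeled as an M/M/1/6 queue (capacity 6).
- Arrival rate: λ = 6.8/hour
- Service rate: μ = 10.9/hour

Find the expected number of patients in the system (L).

ρ = λ/μ = 6.8/10.9 = 0.62385
P₀ = (1-ρ)/(1-ρ^(K+1)) = (1-0.62385)/(1-0.62385^7) = 0.3761/0.9632 = 0.3905
P_K = P₀×ρ^K = 0.3905 × 0.62385^6 = 0.3905 × 0.05895 = 0.02302
L = ρ[1 - (K+1)ρ^K + Kρ^(K+1)] / [(1-ρ)(1-ρ^(K+1))]
L = 0.62385 × (1 - 7×0.05895 + 6×0.03678) / ((1 - 0.62385) × (1 - 0.03678)) = 1.3913 patients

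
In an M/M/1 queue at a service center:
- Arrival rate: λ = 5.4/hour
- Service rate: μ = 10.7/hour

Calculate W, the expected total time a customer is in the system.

First, compute utilization: ρ = λ/μ = 5.4/10.7 = 0.5047
For M/M/1: W = 1/(μ-λ)
W = 1/(10.7-5.4) = 1/5.30
W = 0.1887 hours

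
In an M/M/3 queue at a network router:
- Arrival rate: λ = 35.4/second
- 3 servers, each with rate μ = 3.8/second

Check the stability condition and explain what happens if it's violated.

Stability requires ρ = λ/(cμ) < 1
ρ = 35.4/(3 × 3.8) = 35.4/11.40 = 3.1053
Since 3.1053 ≥ 1, the system is UNSTABLE.
Need c > λ/μ = 35.4/3.8 = 9.32.
Minimum servers needed: c = 10.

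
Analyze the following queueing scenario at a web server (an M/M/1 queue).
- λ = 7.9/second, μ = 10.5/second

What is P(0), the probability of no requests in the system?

ρ = λ/μ = 7.9/10.5 = 0.7524
P(0) = 1 - ρ = 1 - 0.7524 = 0.2476
The server is idle 24.76% of the time.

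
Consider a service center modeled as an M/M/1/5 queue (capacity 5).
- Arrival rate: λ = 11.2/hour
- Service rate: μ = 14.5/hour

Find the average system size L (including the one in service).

ρ = λ/μ = 11.2/14.5 = 0.77241
P₀ = (1-ρ)/(1-ρ^(K+1)) = (1-0.77241)/(1-0.77241^6) = 0.2276/0.7876 = 0.2890
P_K = P₀×ρ^K = 0.2890 × 0.77241^5 = 0.2890 × 0.2749 = 0.07945
L = ρ[1 - (K+1)ρ^K + Kρ^(K+1)] / [(1-ρ)(1-ρ^(K+1))]
L = 0.77241 × (1 - 6×0.274941 + 5×0.212367) / ((1 - 0.77241) × (1 - 0.212367)) = 1.7761 customers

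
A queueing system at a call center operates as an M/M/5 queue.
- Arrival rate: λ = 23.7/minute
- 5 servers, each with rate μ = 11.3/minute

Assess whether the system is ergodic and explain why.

Stability requires ρ = λ/(cμ) < 1
ρ = 23.7/(5 × 11.3) = 23.7/56.50 = 0.4195
Since 0.4195 < 1, the system is STABLE.
The servers are busy 41.95% of the time.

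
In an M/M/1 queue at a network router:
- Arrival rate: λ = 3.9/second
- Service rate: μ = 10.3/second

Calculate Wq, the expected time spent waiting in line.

First, compute utilization: ρ = λ/μ = 3.9/10.3 = 0.3786
For M/M/1: Wq = λ/(μ(μ-λ))
Wq = 3.9/(10.3 × (10.3-3.9))
Wq = 3.9/(10.3 × 6.40)
Wq = 0.05916 seconds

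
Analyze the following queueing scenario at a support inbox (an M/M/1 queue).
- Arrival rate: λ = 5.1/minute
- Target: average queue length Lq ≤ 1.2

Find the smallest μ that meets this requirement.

For M/M/1: Lq = λ²/(μ(μ-λ))
Need Lq ≤ 1.2, i.e. μ(μ-λ) ≥ λ²/1.2
μ² - 5.1μ - 26.01/1.2 ≥ 0  →  μ² - 5.1μ - 21.6750 ≥ 0
Quadratic formula (positive root): μ = [λ + √(λ² + 4×21.6750)]/2
Discriminant: 26.01 + 4×21.6750 = 112.7100, √112.7100 = 10.6165
μ ≥ (5.1 + 10.6165)/2 = 7.8582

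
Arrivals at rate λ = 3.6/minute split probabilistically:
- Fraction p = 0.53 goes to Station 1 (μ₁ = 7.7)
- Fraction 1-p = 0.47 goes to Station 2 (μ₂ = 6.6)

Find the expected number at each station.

Effective rates: λ₁ = 3.6×0.53 = 1.908, λ₂ = 3.6×0.47 = 1.692
Station 1: ρ₁ = 1.908/7.7 = 0.2478, L₁ = ρ₁/(1-ρ₁) = 0.2478/(1-0.2478) = 0.3294
Station 2: ρ₂ = 1.692/6.6 = 0.25636, L₂ = ρ₂/(1-ρ₂) = 0.25636/(1-0.25636) = 0.3447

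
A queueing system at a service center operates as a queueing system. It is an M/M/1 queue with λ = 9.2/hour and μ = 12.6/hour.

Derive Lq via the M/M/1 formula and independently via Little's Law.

Method 1 (direct): Lq = λ²/(μ(μ-λ)) = 84.64/(12.6 × 3.40) = 1.9757

Method 2 (Little's Law):
W = 1/(μ-λ) = 1/3.40 = 0.29412
Wq = W - 1/μ = 0.29412 - 0.079365 = 0.21475
Lq = λWq = 9.2 × 0.21475 = 1.9757 ✔ (matches Method 1)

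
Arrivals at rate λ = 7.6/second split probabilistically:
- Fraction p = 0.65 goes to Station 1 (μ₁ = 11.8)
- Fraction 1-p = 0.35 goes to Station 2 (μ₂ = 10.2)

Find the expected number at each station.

Effective rates: λ₁ = 7.6×0.65 = 4.94, λ₂ = 7.6×0.35 = 2.66
Station 1: ρ₁ = 4.94/11.8 = 0.41864, L₁ = ρ₁/(1-ρ₁) = 0.41864/(1-0.41864) = 0.7201
Station 2: ρ₂ = 2.66/10.2 = 0.2608, L₂ = ρ₂/(1-ρ₂) = 0.2608/(1-0.2608) = 0.3528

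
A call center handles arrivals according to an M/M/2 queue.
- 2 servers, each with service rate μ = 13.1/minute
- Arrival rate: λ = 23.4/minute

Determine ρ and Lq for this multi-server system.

Traffic intensity: ρ = λ/(cμ) = 23.4/(2×13.1) = 0.8931
Since ρ = 0.8931 < 1, system is stable.
Offered load a = λ/μ = cρ = 23.4/13.1 = 1.7863
P₀ = [ Σₙ₌₀^1 aⁿ/n! + a^2/(2!(1-ρ)) ]⁻¹
Σ = a^0/0! + a^1/1! = 1.0000 + 1.7863 = 2.7863
a^2/(2!(1-ρ)) = 3.19072/(2 × 0.106870) = 14.9280
P₀ = 1/(2.7863 + 14.9280) = 0.05645
Lq = P₀·a^2·ρ / (2!(1-ρ)²) = 0.0564516 × 3.19072 × 0.893130 / (2 × 0.0114212) = 7.0427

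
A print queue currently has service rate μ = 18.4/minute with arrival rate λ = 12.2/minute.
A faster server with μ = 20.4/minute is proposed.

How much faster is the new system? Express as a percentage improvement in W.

System 1: ρ₁ = 12.2/18.4 = 0.6630, W₁ = 1/(18.4-12.2) = 0.16129
System 2: ρ₂ = 12.2/20.4 = 0.5980, W₂ = 1/(20.4-12.2) = 0.12195
Improvement: (W₁-W₂)/W₁ = (0.16129-0.12195)/0.16129 = 24.39%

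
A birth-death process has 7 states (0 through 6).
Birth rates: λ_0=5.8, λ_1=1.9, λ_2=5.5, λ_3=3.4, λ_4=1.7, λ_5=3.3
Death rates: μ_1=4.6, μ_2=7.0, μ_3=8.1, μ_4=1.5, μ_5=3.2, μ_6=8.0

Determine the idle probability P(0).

Ratios P(n)/P(0) = (λ₀···λₙ₋₁)/(μ₁···μₙ):
P(1)/P(0) = (5.8)/(4.6) = 1.2609
P(2)/P(0) = (5.8×1.9)/(4.6×7.0) = 0.34224
P(3)/P(0) = (5.8×1.9×5.5)/(4.6×7.0×8.1) = 0.23238
P(4)/P(0) = (5.8×1.9×5.5×3.4)/(4.6×7.0×8.1×1.5) = 0.52673
P(5)/P(0) = (5.8×1.9×5.5×3.4×1.7)/(4.6×7.0×8.1×1.5×3.2) = 0.27983
P(6)/P(0) = (5.8×1.9×5.5×3.4×1.7×3.3)/(4.6×7.0×8.1×1.5×3.2×8.0) = 0.11543

Normalization: ∑ P(n) = 1
P(0) × (1.0000 + 1.2609 + 0.34224 + 0.23238 + 0.52673 + 0.27983 + 0.11543) = 1
P(0) × 3.7575 = 1
P(0) = 1/3.7575 = 0.2661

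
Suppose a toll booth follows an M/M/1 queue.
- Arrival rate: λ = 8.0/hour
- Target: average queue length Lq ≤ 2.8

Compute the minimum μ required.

For M/M/1: Lq = λ²/(μ(μ-λ))
Need Lq ≤ 2.8, i.e. μ(μ-λ) ≥ λ²/2.8
μ² - 8.0μ - 64.00/2.8 ≥ 0  →  μ² - 8.0μ - 22.85714286 ≥ 0
Quadratic formula (positive root): μ = [λ + √(λ² + 4×22.85714286)]/2
Discriminant: 64.00 + 4×22.85714286 = 155.4285714, √155.4285714 = 12.4670996
μ ≥ (8.0 + 12.4670996)/2 = 10.2335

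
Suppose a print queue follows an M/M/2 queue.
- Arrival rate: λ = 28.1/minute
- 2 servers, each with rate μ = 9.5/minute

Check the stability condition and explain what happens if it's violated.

Stability requires ρ = λ/(cμ) < 1
ρ = 28.1/(2 × 9.5) = 28.1/19.00 = 1.4789
Since 1.4789 ≥ 1, the system is UNSTABLE.
Need c > λ/μ = 28.1/9.5 = 2.96.
Minimum servers needed: c = 3.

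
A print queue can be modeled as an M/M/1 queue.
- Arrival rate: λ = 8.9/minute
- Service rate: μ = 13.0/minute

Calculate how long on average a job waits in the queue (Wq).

First, compute utilization: ρ = λ/μ = 8.9/13.0 = 0.6846
For M/M/1: Wq = λ/(μ(μ-λ))
Wq = 8.9/(13.0 × (13.0-8.9))
Wq = 8.9/(13.0 × 4.10)
Wq = 0.1670 minutes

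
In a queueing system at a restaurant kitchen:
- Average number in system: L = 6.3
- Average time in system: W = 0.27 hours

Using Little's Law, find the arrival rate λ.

Little's Law: L = λW, so λ = L/W
λ = 6.3/0.27 = 23.3333 orders/hour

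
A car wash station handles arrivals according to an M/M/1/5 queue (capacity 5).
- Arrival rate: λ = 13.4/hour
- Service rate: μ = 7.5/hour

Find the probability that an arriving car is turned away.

ρ = λ/μ = 13.4/7.5 = 1.78667
P₀ = (1-ρ)/(1-ρ^(K+1)) = (1-1.78667)/(1-1.78667^6) = -0.7867/-31.5287 = 0.02495
P_K = P₀×ρ^K = 0.024951 × 1.78667^5 = 0.024951 × 18.2063 = 0.4543
Blocking probability = 45.43%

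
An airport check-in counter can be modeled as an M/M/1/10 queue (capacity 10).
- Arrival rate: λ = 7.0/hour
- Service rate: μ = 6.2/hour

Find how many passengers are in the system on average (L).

ρ = λ/μ = 7.0/6.2 = 1.129032
P₀ = (1-ρ)/(1-ρ^(K+1)) = (1-1.129032)/(1-1.129032^11) = -0.12903/-2.7999 = 0.04608
P_K = P₀×ρ^K = 0.04608 × 1.129032^10 = 0.04608 × 3.3656 = 0.1551
L = ρ[1 - (K+1)ρ^K + Kρ^(K+1)] / [(1-ρ)(1-ρ^(K+1))]
L = 1.129032 × (1 - 11×3.36560 + 10×3.79987) / ((1 - 1.129032) × (1 - 3.79987)) = 6.1787 passengers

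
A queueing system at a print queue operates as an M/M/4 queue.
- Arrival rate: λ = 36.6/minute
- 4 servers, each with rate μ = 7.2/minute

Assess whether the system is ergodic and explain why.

Stability requires ρ = λ/(cμ) < 1
ρ = 36.6/(4 × 7.2) = 36.6/28.80 = 1.2708
Since 1.2708 ≥ 1, the system is UNSTABLE.
Need c > λ/μ = 36.6/7.2 = 5.08.
Minimum servers needed: c = 6.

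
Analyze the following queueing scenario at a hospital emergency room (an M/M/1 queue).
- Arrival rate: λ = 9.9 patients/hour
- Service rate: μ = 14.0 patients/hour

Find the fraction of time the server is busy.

Server utilization: ρ = λ/μ
ρ = 9.9/14.0 = 0.7071
The server is busy 70.71% of the time.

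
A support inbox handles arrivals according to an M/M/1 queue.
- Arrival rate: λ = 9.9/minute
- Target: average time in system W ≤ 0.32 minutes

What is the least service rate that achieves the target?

For M/M/1: W = 1/(μ-λ)
Need W ≤ 0.32, so 1/(μ-λ) ≤ 0.32
μ - λ ≥ 1/0.32 = 3.1250
μ ≥ 9.9 + 3.1250 = 13.0250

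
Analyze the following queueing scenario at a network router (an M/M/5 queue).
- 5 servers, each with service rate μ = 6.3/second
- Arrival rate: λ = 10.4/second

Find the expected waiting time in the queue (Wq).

Traffic intensity: ρ = λ/(cμ) = 10.4/(5×6.3) = 0.3302
Since ρ = 0.3302 < 1, system is stable.
Offered load a = λ/μ = cρ = 10.4/6.3 = 1.6508
P₀ = [ Σₙ₌₀^4 aⁿ/n! + a^5/(5!(1-ρ)) ]⁻¹
Σ = a^0/0! + a^1/1! + a^2/2! + a^3/3! + a^4/4! = 1.0000 + 1.6508 + 1.3626 + 0.7498 + 0.3094 = 5.0726
a^5/(5!(1-ρ)) = 12.2593/(120 × 0.6698) = 0.1525
P₀ = 1/(5.0726 + 0.1525) = 0.1914
Lq = P₀·a^5·ρ / (5!(1-ρ)²) = 0.1914 × 12.2593 × 0.3302 / (120 × 0.4487) = 0.01439
Wq = Lq/λ = 0.014387/10.4 = 0.001383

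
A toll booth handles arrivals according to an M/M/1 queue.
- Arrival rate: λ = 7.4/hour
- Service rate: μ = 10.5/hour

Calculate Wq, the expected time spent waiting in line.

First, compute utilization: ρ = λ/μ = 7.4/10.5 = 0.7048
For M/M/1: Wq = λ/(μ(μ-λ))
Wq = 7.4/(10.5 × (10.5-7.4))
Wq = 7.4/(10.5 × 3.10)
Wq = 0.2273 hours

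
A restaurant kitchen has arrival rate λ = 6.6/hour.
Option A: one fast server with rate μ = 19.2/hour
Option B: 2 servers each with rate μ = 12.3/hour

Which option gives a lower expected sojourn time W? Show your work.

Option A: single server μ = 19.2 (M/M/1)
  ρ_A = 6.6/19.2 = 0.3438
  W_A = 1/(μ-λ) = 1/(19.2-6.6) = 1/12.60 = 0.07937

Option B: 2 servers μ = 12.3 (M/M/2)
  ρ_B = λ/(cμ) = 6.6/(2×12.3) = 0.2683
  Offered load a = λ/μ = cρ = 6.6/12.3 = 0.5366
  P₀ = [ Σₙ₌₀^1 aⁿ/n! + a^2/(2!(1-ρ)) ]⁻¹
  Σ = a^0/0! + a^1/1! = 1.0000 + 0.5366 = 1.5366
  a^2/(2!(1-ρ)) = 0.2879/(2 × 0.7317) = 0.1967
  P₀ = 1/(1.5366 + 0.1967) = 0.5769
  Lq = P₀·a^2·ρ / (2!(1-ρ)²) = 0.5769 × 0.2879 × 0.2683 / (2 × 0.5354) = 0.04162
  Wq_B = Lq/λ = 0.04162/6.6 = 0.006306
  W_B = Wq_B + 1/μ = 0.006306 + 0.08130 = 0.08761

Since W_A = 0.07937 < W_B = 0.08761, Option A (single fast server) has the shorter time in system.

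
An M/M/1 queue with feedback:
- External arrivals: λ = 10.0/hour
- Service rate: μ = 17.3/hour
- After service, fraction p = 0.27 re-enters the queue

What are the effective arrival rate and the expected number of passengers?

Effective arrival rate: λ_eff = λ/(1-p) = 10.0/(1-0.27) = 10.0/0.73 = 13.69863
ρ = λ_eff/μ = 13.69863/17.3 = 0.791828
L = ρ/(1-ρ) = 0.791828/(1-0.791828) = 3.8037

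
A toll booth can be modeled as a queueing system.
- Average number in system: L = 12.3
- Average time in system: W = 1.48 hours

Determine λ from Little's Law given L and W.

Little's Law: L = λW, so λ = L/W
λ = 12.3/1.48 = 8.3108 vehicles/hour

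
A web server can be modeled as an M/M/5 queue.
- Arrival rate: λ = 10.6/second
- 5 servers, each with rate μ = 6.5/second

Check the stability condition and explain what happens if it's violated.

Stability requires ρ = λ/(cμ) < 1
ρ = 10.6/(5 × 6.5) = 10.6/32.50 = 0.3262
Since 0.3262 < 1, the system is STABLE.
The servers are busy 32.62% of the time.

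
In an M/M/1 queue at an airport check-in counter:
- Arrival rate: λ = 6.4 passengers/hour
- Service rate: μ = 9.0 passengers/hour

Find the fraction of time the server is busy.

Server utilization: ρ = λ/μ
ρ = 6.4/9.0 = 0.7111
The server is busy 71.11% of the time.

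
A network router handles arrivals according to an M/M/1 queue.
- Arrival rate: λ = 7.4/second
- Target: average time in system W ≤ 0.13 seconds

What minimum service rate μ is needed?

For M/M/1: W = 1/(μ-λ)
Need W ≤ 0.13, so 1/(μ-λ) ≤ 0.13
μ - λ ≥ 1/0.13 = 7.6923
μ ≥ 7.4 + 7.6923 = 15.0923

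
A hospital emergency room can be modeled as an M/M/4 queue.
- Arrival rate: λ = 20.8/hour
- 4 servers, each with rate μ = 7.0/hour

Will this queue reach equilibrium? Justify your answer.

Stability requires ρ = λ/(cμ) < 1
ρ = 20.8/(4 × 7.0) = 20.8/28.00 = 0.7429
Since 0.7429 < 1, the system is STABLE.
The servers are busy 74.29% of the time.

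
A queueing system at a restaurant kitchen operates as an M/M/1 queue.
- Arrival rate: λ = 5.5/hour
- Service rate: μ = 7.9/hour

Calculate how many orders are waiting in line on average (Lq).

ρ = λ/μ = 5.5/7.9 = 0.6962
For M/M/1: Lq = λ²/(μ(μ-λ))
Lq = 30.25/(7.9 × 2.40)
Lq = 1.5955 orders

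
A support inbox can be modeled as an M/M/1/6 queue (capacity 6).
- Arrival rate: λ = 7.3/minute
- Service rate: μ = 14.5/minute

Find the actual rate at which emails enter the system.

ρ = λ/μ = 7.3/14.5 = 0.50345
P₀ = (1-ρ)/(1-ρ^(K+1)) = (1-0.50345)/(1-0.50345^7) = 0.4966/0.9918 = 0.5007
P_K = P₀×ρ^K = 0.50065 × 0.50345^6 = 0.50065 × 0.016283 = 0.008152
λ_eff = λ(1-P_K) = 7.3 × (1 - 0.008152) = 7.3 × 0.99185 = 7.2405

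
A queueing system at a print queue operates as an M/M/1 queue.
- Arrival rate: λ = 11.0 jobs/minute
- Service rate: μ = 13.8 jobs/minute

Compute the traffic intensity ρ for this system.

Server utilization: ρ = λ/μ
ρ = 11.0/13.8 = 0.7971
The server is busy 79.71% of the time.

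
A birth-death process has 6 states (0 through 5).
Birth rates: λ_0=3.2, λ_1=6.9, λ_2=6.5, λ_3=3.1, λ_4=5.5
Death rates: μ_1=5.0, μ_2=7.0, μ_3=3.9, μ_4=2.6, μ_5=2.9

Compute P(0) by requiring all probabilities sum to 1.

Ratios P(n)/P(0) = (λ₀···λₙ₋₁)/(μ₁···μₙ):
P(1)/P(0) = (3.2)/(5.0) = 0.6400
P(2)/P(0) = (3.2×6.9)/(5.0×7.0) = 0.6309
P(3)/P(0) = (3.2×6.9×6.5)/(5.0×7.0×3.9) = 1.0514
P(4)/P(0) = (3.2×6.9×6.5×3.1)/(5.0×7.0×3.9×2.6) = 1.2536
P(5)/P(0) = (3.2×6.9×6.5×3.1×5.5)/(5.0×7.0×3.9×2.6×2.9) = 2.3776

Normalization: ∑ P(n) = 1
P(0) × (1.0000 + 0.6400 + 0.6309 + 1.0514 + 1.2536 + 2.3776) = 1
P(0) × 6.9535 = 1
P(0) = 1/6.9535 = 0.1438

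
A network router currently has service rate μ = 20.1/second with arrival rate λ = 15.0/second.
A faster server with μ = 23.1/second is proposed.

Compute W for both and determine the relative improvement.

System 1: ρ₁ = 15.0/20.1 = 0.7463, W₁ = 1/(20.1-15.0) = 0.19608
System 2: ρ₂ = 15.0/23.1 = 0.6494, W₂ = 1/(23.1-15.0) = 0.12346
Improvement: (W₁-W₂)/W₁ = (0.19608-0.12346)/0.19608 = 37.04%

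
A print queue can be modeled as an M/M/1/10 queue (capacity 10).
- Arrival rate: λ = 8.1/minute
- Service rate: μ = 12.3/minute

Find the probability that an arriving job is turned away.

ρ = λ/μ = 8.1/12.3 = 0.65854
P₀ = (1-ρ)/(1-ρ^(K+1)) = (1-0.65854)/(1-0.65854^11) = 0.34146/0.98990 = 0.3449
P_K = P₀×ρ^K = 0.3449 × 0.65854^10 = 0.3449 × 0.01534 = 0.005291
Blocking probability = 0.53%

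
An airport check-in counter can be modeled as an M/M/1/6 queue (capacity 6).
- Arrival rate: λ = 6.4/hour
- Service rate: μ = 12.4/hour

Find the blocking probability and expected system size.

ρ = λ/μ = 6.4/12.4 = 0.51613
P₀ = (1-ρ)/(1-ρ^(K+1)) = (1-0.51613)/(1-0.51613^7) = 0.48387/0.99024 = 0.4886
P_K = P₀×ρ^K = 0.48864 × 0.51613^6 = 0.48864 × 0.018904 = 0.009237
Blocking probability P_6 = 0.009237 (0.92%)
L = ρ[1 - (K+1)ρ^K + Kρ^(K+1)] / [(1-ρ)(1-ρ^(K+1))]
L = 0.51613 × (1 - 7×0.01890 + 6×0.009757) / ((1 - 0.51613) × (1 - 0.009757)) = 0.9977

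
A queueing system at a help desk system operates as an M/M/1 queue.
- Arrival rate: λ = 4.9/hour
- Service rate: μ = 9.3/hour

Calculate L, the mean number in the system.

ρ = λ/μ = 4.9/9.3 = 0.5269
For M/M/1: L = λ/(μ-λ)
L = 4.9/(9.3-4.9) = 4.9/4.40
L = 1.1136 tickets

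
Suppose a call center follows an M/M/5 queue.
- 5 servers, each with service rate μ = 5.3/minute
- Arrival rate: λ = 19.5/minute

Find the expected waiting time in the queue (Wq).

Traffic intensity: ρ = λ/(cμ) = 19.5/(5×5.3) = 0.7358
Since ρ = 0.7358 < 1, system is stable.
Offered load a = λ/μ = cρ = 19.5/5.3 = 3.6792
P₀ = [ Σₙ₌₀^4 aⁿ/n! + a^5/(5!(1-ρ)) ]⁻¹
Σ = a^0/0! + a^1/1! + a^2/2! + a^3/3! + a^4/4! = 1.0000 + 3.6792 + 6.7684 + 8.3009 + 7.6353 = 27.3838
a^5/(5!(1-ρ)) = 674.2077/(120 × 0.264151) = 21.2696
P₀ = 1/(27.3838 + 21.2696) = 0.02055
Lq = P₀·a^5·ρ / (5!(1-ρ)²) = 0.020554 × 674.2077 × 0.73585 / (120 × 0.069776) = 1.2178
Wq = Lq/λ = 1.2178/19.5 = 0.06245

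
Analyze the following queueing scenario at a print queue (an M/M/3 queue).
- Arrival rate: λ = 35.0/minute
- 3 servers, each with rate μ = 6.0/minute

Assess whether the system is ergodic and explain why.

Stability requires ρ = λ/(cμ) < 1
ρ = 35.0/(3 × 6.0) = 35.0/18.00 = 1.9444
Since 1.9444 ≥ 1, the system is UNSTABLE.
Need c > λ/μ = 35.0/6.0 = 5.83.
Minimum servers needed: c = 6.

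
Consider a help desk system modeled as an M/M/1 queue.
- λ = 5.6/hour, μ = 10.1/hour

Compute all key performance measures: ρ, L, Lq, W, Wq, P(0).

Step 1: ρ = λ/μ = 5.6/10.1 = 0.5545
Step 2: L = λ/(μ-λ) = 5.6/4.50 = 1.2444
Step 3: Lq = λ²/(μ(μ-λ)) = 31.36/(10.1×4.50) = 0.6900
Step 4: W = 1/(μ-λ) = 1/4.50 = 0.22222
Step 5: Wq = λ/(μ(μ-λ)) = 5.6/(10.1×4.50) = 0.1232
Step 6: P(0) = 1-ρ = 0.4455
Verify: L = λW = 5.6×0.22222 = 1.2444 ✔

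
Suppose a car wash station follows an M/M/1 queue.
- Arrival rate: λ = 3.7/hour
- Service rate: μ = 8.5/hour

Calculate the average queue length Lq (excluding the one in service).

ρ = λ/μ = 3.7/8.5 = 0.4353
For M/M/1: Lq = λ²/(μ(μ-λ))
Lq = 13.69/(8.5 × 4.80)
Lq = 0.3355 cars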